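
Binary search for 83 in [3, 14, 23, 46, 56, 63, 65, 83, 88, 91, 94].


Step 1: lo=0, hi=10, mid=5, val=63
Step 2: lo=6, hi=10, mid=8, val=88
Step 3: lo=6, hi=7, mid=6, val=65
Step 4: lo=7, hi=7, mid=7, val=83

Found at index 7


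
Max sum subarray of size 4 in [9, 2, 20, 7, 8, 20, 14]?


[0:4]: 38
[1:5]: 37
[2:6]: 55
[3:7]: 49

Max: 55 at [2:6]


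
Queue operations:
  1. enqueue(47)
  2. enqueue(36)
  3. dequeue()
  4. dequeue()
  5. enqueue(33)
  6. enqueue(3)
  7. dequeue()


enqueue(47) -> [47]
enqueue(36) -> [47, 36]
dequeue()->47, [36]
dequeue()->36, []
enqueue(33) -> [33]
enqueue(3) -> [33, 3]
dequeue()->33, [3]

Final queue: [3]


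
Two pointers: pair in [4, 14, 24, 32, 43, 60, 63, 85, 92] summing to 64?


lo=0(4)+hi=8(92)=96
lo=0(4)+hi=7(85)=89
lo=0(4)+hi=6(63)=67
lo=0(4)+hi=5(60)=64

Yes: 4+60=64


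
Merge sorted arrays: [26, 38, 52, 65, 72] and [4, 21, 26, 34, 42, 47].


Take 4 from B
Take 21 from B
Take 26 from A
Take 26 from B
Take 34 from B
Take 38 from A
Take 42 from B
Take 47 from B

Merged: [4, 21, 26, 26, 34, 38, 42, 47, 52, 65, 72]


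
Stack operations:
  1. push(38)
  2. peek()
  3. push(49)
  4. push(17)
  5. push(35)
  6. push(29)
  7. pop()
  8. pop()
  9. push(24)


push(38) -> [38]
peek()->38
push(49) -> [38, 49]
push(17) -> [38, 49, 17]
push(35) -> [38, 49, 17, 35]
push(29) -> [38, 49, 17, 35, 29]
pop()->29, [38, 49, 17, 35]
pop()->35, [38, 49, 17]
push(24) -> [38, 49, 17, 24]

Final stack: [38, 49, 17, 24]


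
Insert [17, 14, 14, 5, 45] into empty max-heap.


Insert 17: [17]
Insert 14: [17, 14]
Insert 14: [17, 14, 14]
Insert 5: [17, 14, 14, 5]
Insert 45: [45, 17, 14, 5, 14]

Final heap: [45, 17, 14, 5, 14]


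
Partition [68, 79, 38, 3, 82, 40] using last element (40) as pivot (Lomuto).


Pivot: 40
  38 <= 40: swap -> [38, 79, 68, 3, 82, 40]
  3 <= 40: swap -> [38, 3, 68, 79, 82, 40]
Place pivot at 2: [38, 3, 40, 79, 82, 68]

Partitioned: [38, 3, 40, 79, 82, 68]


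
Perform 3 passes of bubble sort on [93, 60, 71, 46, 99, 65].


Initial: [93, 60, 71, 46, 99, 65]
Pass 1: [60, 71, 46, 93, 65, 99] (4 swaps)
Pass 2: [60, 46, 71, 65, 93, 99] (2 swaps)
Pass 3: [46, 60, 65, 71, 93, 99] (2 swaps)

After 3 passes: [46, 60, 65, 71, 93, 99]


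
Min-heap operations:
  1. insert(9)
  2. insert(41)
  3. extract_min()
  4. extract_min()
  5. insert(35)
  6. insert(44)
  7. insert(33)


insert(9) -> [9]
insert(41) -> [9, 41]
extract_min()->9, [41]
extract_min()->41, []
insert(35) -> [35]
insert(44) -> [35, 44]
insert(33) -> [33, 44, 35]

Final heap: [33, 44, 35]


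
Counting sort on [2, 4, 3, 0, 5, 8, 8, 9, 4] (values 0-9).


Input: [2, 4, 3, 0, 5, 8, 8, 9, 4]
Counts: [1, 0, 1, 1, 2, 1, 0, 0, 2, 1]

Sorted: [0, 2, 3, 4, 4, 5, 8, 8, 9]


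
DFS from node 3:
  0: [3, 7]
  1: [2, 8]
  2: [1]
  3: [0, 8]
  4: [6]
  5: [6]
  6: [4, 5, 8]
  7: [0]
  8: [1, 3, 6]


Visit 3, push [8, 0]
Visit 0, push [7]
Visit 7, push []
Visit 8, push [6, 1]
Visit 1, push [2]
Visit 2, push []
Visit 6, push [5, 4]
Visit 4, push []
Visit 5, push []

DFS order: [3, 0, 7, 8, 1, 2, 6, 4, 5]


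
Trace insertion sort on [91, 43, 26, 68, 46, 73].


Initial: [91, 43, 26, 68, 46, 73]
Insert 43: [43, 91, 26, 68, 46, 73]
Insert 26: [26, 43, 91, 68, 46, 73]
Insert 68: [26, 43, 68, 91, 46, 73]
Insert 46: [26, 43, 46, 68, 91, 73]
Insert 73: [26, 43, 46, 68, 73, 91]

Sorted: [26, 43, 46, 68, 73, 91]


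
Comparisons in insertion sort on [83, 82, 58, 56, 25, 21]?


Algorithm: insertion sort
Input: [83, 82, 58, 56, 25, 21]
Sorted: [21, 25, 56, 58, 82, 83]

15


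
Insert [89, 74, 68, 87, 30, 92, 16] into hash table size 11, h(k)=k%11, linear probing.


Insert 89: h=1 -> slot 1
Insert 74: h=8 -> slot 8
Insert 68: h=2 -> slot 2
Insert 87: h=10 -> slot 10
Insert 30: h=8, 1 probes -> slot 9
Insert 92: h=4 -> slot 4
Insert 16: h=5 -> slot 5

Table: [None, 89, 68, None, 92, 16, None, None, 74, 30, 87]


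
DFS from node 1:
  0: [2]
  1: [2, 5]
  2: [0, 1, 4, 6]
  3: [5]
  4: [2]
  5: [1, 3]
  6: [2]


Visit 1, push [5, 2]
Visit 2, push [6, 4, 0]
Visit 0, push []
Visit 4, push []
Visit 6, push []
Visit 5, push [3]
Visit 3, push []

DFS order: [1, 2, 0, 4, 6, 5, 3]


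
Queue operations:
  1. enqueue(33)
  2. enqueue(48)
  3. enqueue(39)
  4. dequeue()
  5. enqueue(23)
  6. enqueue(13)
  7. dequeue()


enqueue(33) -> [33]
enqueue(48) -> [33, 48]
enqueue(39) -> [33, 48, 39]
dequeue()->33, [48, 39]
enqueue(23) -> [48, 39, 23]
enqueue(13) -> [48, 39, 23, 13]
dequeue()->48, [39, 23, 13]

Final queue: [39, 23, 13]


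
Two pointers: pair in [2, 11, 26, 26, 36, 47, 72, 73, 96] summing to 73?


lo=0(2)+hi=8(96)=98
lo=0(2)+hi=7(73)=75
lo=0(2)+hi=6(72)=74
lo=0(2)+hi=5(47)=49
lo=1(11)+hi=5(47)=58
lo=2(26)+hi=5(47)=73

Yes: 26+47=73


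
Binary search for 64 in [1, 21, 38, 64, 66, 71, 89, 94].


Step 1: lo=0, hi=7, mid=3, val=64

Found at index 3


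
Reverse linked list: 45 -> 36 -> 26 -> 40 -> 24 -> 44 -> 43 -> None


Step 1: curr=45, set curr.next=prev(None) | reversed so far: 45
Step 2: curr=36, set curr.next=prev(45) | reversed so far: 36 -> 45
Step 3: curr=26, set curr.next=prev(36) | reversed so far: 26 -> 36 -> 45
Step 4: curr=40, set curr.next=prev(26) | reversed so far: 40 -> 26 -> 36 -> 45
Step 5: curr=24, set curr.next=prev(40) | reversed so far: 24 -> 40 -> 26 -> 36 -> 45
Step 6: curr=44, set curr.next=prev(24) | reversed so far: 44 -> 24 -> 40 -> 26 -> 36 -> 45
Step 7: curr=43, set curr.next=prev(44) | reversed so far: 43 -> 44 -> 24 -> 40 -> 26 -> 36 -> 45

43 -> 44 -> 24 -> 40 -> 26 -> 36 -> 45 -> None


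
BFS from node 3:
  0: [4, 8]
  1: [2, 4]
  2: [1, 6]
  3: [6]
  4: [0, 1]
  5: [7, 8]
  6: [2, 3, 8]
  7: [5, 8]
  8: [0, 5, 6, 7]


Visit 3, enqueue [6]
Visit 6, enqueue [2, 8]
Visit 2, enqueue [1]
Visit 8, enqueue [0, 5, 7]
Visit 1, enqueue [4]
Visit 0, enqueue []
Visit 5, enqueue []
Visit 7, enqueue []
Visit 4, enqueue []

BFS order: [3, 6, 2, 8, 1, 0, 5, 7, 4]


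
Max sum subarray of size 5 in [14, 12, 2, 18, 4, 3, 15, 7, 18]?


[0:5]: 50
[1:6]: 39
[2:7]: 42
[3:8]: 47
[4:9]: 47

Max: 50 at [0:5]


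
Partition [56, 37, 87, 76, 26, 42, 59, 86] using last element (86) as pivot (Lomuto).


Pivot: 86
  56 <= 86: advance i (no swap)
  37 <= 86: advance i (no swap)
  76 <= 86: swap -> [56, 37, 76, 87, 26, 42, 59, 86]
  26 <= 86: swap -> [56, 37, 76, 26, 87, 42, 59, 86]
  42 <= 86: swap -> [56, 37, 76, 26, 42, 87, 59, 86]
  59 <= 86: swap -> [56, 37, 76, 26, 42, 59, 87, 86]
Place pivot at 6: [56, 37, 76, 26, 42, 59, 86, 87]

Partitioned: [56, 37, 76, 26, 42, 59, 86, 87]


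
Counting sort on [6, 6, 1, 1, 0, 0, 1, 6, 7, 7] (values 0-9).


Input: [6, 6, 1, 1, 0, 0, 1, 6, 7, 7]
Counts: [2, 3, 0, 0, 0, 0, 3, 2, 0, 0]

Sorted: [0, 0, 1, 1, 1, 6, 6, 6, 7, 7]


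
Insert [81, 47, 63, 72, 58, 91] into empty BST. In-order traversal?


Insert 81: root
Insert 47: L from 81
Insert 63: L from 81 -> R from 47
Insert 72: L from 81 -> R from 47 -> R from 63
Insert 58: L from 81 -> R from 47 -> L from 63
Insert 91: R from 81

In-order: [47, 58, 63, 72, 81, 91]


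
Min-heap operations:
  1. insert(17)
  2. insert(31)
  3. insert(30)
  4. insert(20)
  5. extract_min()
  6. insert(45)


insert(17) -> [17]
insert(31) -> [17, 31]
insert(30) -> [17, 31, 30]
insert(20) -> [17, 20, 30, 31]
extract_min()->17, [20, 31, 30]
insert(45) -> [20, 31, 30, 45]

Final heap: [20, 31, 30, 45]


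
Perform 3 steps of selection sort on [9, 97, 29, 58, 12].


Initial: [9, 97, 29, 58, 12]
Step 1: min=9 at 0
  Swap: [9, 97, 29, 58, 12]
Step 2: min=12 at 4
  Swap: [9, 12, 29, 58, 97]
Step 3: min=29 at 2
  Swap: [9, 12, 29, 58, 97]

After 3 steps: [9, 12, 29, 58, 97]


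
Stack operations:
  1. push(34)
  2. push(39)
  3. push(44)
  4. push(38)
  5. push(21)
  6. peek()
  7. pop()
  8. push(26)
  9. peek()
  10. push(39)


push(34) -> [34]
push(39) -> [34, 39]
push(44) -> [34, 39, 44]
push(38) -> [34, 39, 44, 38]
push(21) -> [34, 39, 44, 38, 21]
peek()->21
pop()->21, [34, 39, 44, 38]
push(26) -> [34, 39, 44, 38, 26]
peek()->26
push(39) -> [34, 39, 44, 38, 26, 39]

Final stack: [34, 39, 44, 38, 26, 39]


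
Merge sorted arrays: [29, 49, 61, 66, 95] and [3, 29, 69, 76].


Take 3 from B
Take 29 from A
Take 29 from B
Take 49 from A
Take 61 from A
Take 66 from A
Take 69 from B
Take 76 from B

Merged: [3, 29, 29, 49, 61, 66, 69, 76, 95]


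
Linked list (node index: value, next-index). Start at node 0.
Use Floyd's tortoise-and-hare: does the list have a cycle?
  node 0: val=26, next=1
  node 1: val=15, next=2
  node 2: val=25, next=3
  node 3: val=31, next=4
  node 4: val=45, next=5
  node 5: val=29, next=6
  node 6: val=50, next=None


Floyd's tortoise (slow, +1) and hare (fast, +2):
  init: slow=0, fast=0
  step 1: slow=1, fast=2
  step 2: slow=2, fast=4
  step 3: slow=3, fast=6
  step 4: fast -> None, no cycle

Cycle: no


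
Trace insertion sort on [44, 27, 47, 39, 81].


Initial: [44, 27, 47, 39, 81]
Insert 27: [27, 44, 47, 39, 81]
Insert 47: [27, 44, 47, 39, 81]
Insert 39: [27, 39, 44, 47, 81]
Insert 81: [27, 39, 44, 47, 81]

Sorted: [27, 39, 44, 47, 81]


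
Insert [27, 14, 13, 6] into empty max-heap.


Insert 27: [27]
Insert 14: [27, 14]
Insert 13: [27, 14, 13]
Insert 6: [27, 14, 13, 6]

Final heap: [27, 14, 13, 6]


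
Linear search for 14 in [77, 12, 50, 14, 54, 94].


i=0: 77!=14
i=1: 12!=14
i=2: 50!=14
i=3: 14==14 found!

Found at 3, 4 comps


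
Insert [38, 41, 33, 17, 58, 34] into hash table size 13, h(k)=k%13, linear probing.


Insert 38: h=12 -> slot 12
Insert 41: h=2 -> slot 2
Insert 33: h=7 -> slot 7
Insert 17: h=4 -> slot 4
Insert 58: h=6 -> slot 6
Insert 34: h=8 -> slot 8

Table: [None, None, 41, None, 17, None, 58, 33, 34, None, None, None, 38]


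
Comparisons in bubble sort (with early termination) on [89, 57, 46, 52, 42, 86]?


Algorithm: bubble sort (with early termination)
Input: [89, 57, 46, 52, 42, 86]
Sorted: [42, 46, 52, 57, 86, 89]

15


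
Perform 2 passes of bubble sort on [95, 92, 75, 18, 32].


Initial: [95, 92, 75, 18, 32]
Pass 1: [92, 75, 18, 32, 95] (4 swaps)
Pass 2: [75, 18, 32, 92, 95] (3 swaps)

After 2 passes: [75, 18, 32, 92, 95]


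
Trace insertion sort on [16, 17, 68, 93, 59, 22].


Initial: [16, 17, 68, 93, 59, 22]
Insert 17: [16, 17, 68, 93, 59, 22]
Insert 68: [16, 17, 68, 93, 59, 22]
Insert 93: [16, 17, 68, 93, 59, 22]
Insert 59: [16, 17, 59, 68, 93, 22]
Insert 22: [16, 17, 22, 59, 68, 93]

Sorted: [16, 17, 22, 59, 68, 93]


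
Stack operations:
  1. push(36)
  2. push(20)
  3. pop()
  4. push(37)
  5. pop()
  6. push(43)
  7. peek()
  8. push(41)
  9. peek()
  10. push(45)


push(36) -> [36]
push(20) -> [36, 20]
pop()->20, [36]
push(37) -> [36, 37]
pop()->37, [36]
push(43) -> [36, 43]
peek()->43
push(41) -> [36, 43, 41]
peek()->41
push(45) -> [36, 43, 41, 45]

Final stack: [36, 43, 41, 45]


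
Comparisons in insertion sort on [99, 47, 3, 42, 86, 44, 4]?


Algorithm: insertion sort
Input: [99, 47, 3, 42, 86, 44, 4]
Sorted: [3, 4, 42, 44, 47, 86, 99]

18


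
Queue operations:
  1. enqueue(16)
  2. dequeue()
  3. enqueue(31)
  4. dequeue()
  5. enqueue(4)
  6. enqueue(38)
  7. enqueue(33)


enqueue(16) -> [16]
dequeue()->16, []
enqueue(31) -> [31]
dequeue()->31, []
enqueue(4) -> [4]
enqueue(38) -> [4, 38]
enqueue(33) -> [4, 38, 33]

Final queue: [4, 38, 33]


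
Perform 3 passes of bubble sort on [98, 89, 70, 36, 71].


Initial: [98, 89, 70, 36, 71]
Pass 1: [89, 70, 36, 71, 98] (4 swaps)
Pass 2: [70, 36, 71, 89, 98] (3 swaps)
Pass 3: [36, 70, 71, 89, 98] (1 swaps)

After 3 passes: [36, 70, 71, 89, 98]


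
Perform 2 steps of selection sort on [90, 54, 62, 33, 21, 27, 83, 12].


Initial: [90, 54, 62, 33, 21, 27, 83, 12]
Step 1: min=12 at 7
  Swap: [12, 54, 62, 33, 21, 27, 83, 90]
Step 2: min=21 at 4
  Swap: [12, 21, 62, 33, 54, 27, 83, 90]

After 2 steps: [12, 21, 62, 33, 54, 27, 83, 90]


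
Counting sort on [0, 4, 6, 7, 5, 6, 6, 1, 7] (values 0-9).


Input: [0, 4, 6, 7, 5, 6, 6, 1, 7]
Counts: [1, 1, 0, 0, 1, 1, 3, 2, 0, 0]

Sorted: [0, 1, 4, 5, 6, 6, 6, 7, 7]


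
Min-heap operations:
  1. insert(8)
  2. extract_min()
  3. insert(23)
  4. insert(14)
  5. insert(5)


insert(8) -> [8]
extract_min()->8, []
insert(23) -> [23]
insert(14) -> [14, 23]
insert(5) -> [5, 23, 14]

Final heap: [5, 23, 14]


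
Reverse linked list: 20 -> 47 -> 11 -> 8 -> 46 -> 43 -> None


Step 1: curr=20, set curr.next=prev(None) | reversed so far: 20
Step 2: curr=47, set curr.next=prev(20) | reversed so far: 47 -> 20
Step 3: curr=11, set curr.next=prev(47) | reversed so far: 11 -> 47 -> 20
Step 4: curr=8, set curr.next=prev(11) | reversed so far: 8 -> 11 -> 47 -> 20
Step 5: curr=46, set curr.next=prev(8) | reversed so far: 46 -> 8 -> 11 -> 47 -> 20
Step 6: curr=43, set curr.next=prev(46) | reversed so far: 43 -> 46 -> 8 -> 11 -> 47 -> 20

43 -> 46 -> 8 -> 11 -> 47 -> 20 -> None


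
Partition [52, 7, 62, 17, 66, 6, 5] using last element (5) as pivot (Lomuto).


Pivot: 5
Place pivot at 0: [5, 7, 62, 17, 66, 6, 52]

Partitioned: [5, 7, 62, 17, 66, 6, 52]


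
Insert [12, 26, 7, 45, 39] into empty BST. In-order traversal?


Insert 12: root
Insert 26: R from 12
Insert 7: L from 12
Insert 45: R from 12 -> R from 26
Insert 39: R from 12 -> R from 26 -> L from 45

In-order: [7, 12, 26, 39, 45]


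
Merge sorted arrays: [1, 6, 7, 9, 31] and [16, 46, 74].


Take 1 from A
Take 6 from A
Take 7 from A
Take 9 from A
Take 16 from B
Take 31 from A

Merged: [1, 6, 7, 9, 16, 31, 46, 74]


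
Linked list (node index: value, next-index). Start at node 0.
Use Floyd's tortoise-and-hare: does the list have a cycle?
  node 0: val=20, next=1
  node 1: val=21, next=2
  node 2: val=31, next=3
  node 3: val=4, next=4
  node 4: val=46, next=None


Floyd's tortoise (slow, +1) and hare (fast, +2):
  init: slow=0, fast=0
  step 1: slow=1, fast=2
  step 2: slow=2, fast=4
  step 3: fast -> None, no cycle

Cycle: no


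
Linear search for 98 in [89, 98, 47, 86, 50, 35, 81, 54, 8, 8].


i=0: 89!=98
i=1: 98==98 found!

Found at 1, 2 comps


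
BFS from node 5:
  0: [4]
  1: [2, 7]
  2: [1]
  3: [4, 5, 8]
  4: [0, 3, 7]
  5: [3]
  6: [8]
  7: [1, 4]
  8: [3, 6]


Visit 5, enqueue [3]
Visit 3, enqueue [4, 8]
Visit 4, enqueue [0, 7]
Visit 8, enqueue [6]
Visit 0, enqueue []
Visit 7, enqueue [1]
Visit 6, enqueue []
Visit 1, enqueue [2]
Visit 2, enqueue []

BFS order: [5, 3, 4, 8, 0, 7, 6, 1, 2]


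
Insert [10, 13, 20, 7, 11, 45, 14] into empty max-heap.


Insert 10: [10]
Insert 13: [13, 10]
Insert 20: [20, 10, 13]
Insert 7: [20, 10, 13, 7]
Insert 11: [20, 11, 13, 7, 10]
Insert 45: [45, 11, 20, 7, 10, 13]
Insert 14: [45, 11, 20, 7, 10, 13, 14]

Final heap: [45, 11, 20, 7, 10, 13, 14]


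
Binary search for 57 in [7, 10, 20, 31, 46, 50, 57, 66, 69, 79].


Step 1: lo=0, hi=9, mid=4, val=46
Step 2: lo=5, hi=9, mid=7, val=66
Step 3: lo=5, hi=6, mid=5, val=50
Step 4: lo=6, hi=6, mid=6, val=57

Found at index 6


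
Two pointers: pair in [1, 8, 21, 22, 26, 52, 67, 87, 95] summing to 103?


lo=0(1)+hi=8(95)=96
lo=1(8)+hi=8(95)=103

Yes: 8+95=103


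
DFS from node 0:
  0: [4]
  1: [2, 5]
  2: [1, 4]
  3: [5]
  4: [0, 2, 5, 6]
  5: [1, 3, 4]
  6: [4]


Visit 0, push [4]
Visit 4, push [6, 5, 2]
Visit 2, push [1]
Visit 1, push [5]
Visit 5, push [3]
Visit 3, push []
Visit 6, push []

DFS order: [0, 4, 2, 1, 5, 3, 6]


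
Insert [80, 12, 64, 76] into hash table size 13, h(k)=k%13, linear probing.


Insert 80: h=2 -> slot 2
Insert 12: h=12 -> slot 12
Insert 64: h=12, 1 probes -> slot 0
Insert 76: h=11 -> slot 11

Table: [64, None, 80, None, None, None, None, None, None, None, None, 76, 12]


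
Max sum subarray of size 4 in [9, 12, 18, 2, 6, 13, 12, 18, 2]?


[0:4]: 41
[1:5]: 38
[2:6]: 39
[3:7]: 33
[4:8]: 49
[5:9]: 45

Max: 49 at [4:8]


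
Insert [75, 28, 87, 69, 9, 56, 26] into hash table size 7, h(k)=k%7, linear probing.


Insert 75: h=5 -> slot 5
Insert 28: h=0 -> slot 0
Insert 87: h=3 -> slot 3
Insert 69: h=6 -> slot 6
Insert 9: h=2 -> slot 2
Insert 56: h=0, 1 probes -> slot 1
Insert 26: h=5, 6 probes -> slot 4

Table: [28, 56, 9, 87, 26, 75, 69]


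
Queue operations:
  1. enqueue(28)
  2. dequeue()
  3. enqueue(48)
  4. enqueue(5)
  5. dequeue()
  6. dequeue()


enqueue(28) -> [28]
dequeue()->28, []
enqueue(48) -> [48]
enqueue(5) -> [48, 5]
dequeue()->48, [5]
dequeue()->5, []

Final queue: []


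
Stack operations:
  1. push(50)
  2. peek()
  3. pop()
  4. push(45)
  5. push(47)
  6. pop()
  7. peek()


push(50) -> [50]
peek()->50
pop()->50, []
push(45) -> [45]
push(47) -> [45, 47]
pop()->47, [45]
peek()->45

Final stack: [45]


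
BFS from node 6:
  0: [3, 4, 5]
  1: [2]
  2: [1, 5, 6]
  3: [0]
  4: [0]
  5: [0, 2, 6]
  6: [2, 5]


Visit 6, enqueue [2, 5]
Visit 2, enqueue [1]
Visit 5, enqueue [0]
Visit 1, enqueue []
Visit 0, enqueue [3, 4]
Visit 3, enqueue []
Visit 4, enqueue []

BFS order: [6, 2, 5, 1, 0, 3, 4]


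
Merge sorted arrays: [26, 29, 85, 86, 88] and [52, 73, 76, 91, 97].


Take 26 from A
Take 29 from A
Take 52 from B
Take 73 from B
Take 76 from B
Take 85 from A
Take 86 from A
Take 88 from A

Merged: [26, 29, 52, 73, 76, 85, 86, 88, 91, 97]


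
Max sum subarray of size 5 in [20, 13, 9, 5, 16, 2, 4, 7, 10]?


[0:5]: 63
[1:6]: 45
[2:7]: 36
[3:8]: 34
[4:9]: 39

Max: 63 at [0:5]


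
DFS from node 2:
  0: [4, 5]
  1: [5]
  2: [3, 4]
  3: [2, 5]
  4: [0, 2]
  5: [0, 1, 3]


Visit 2, push [4, 3]
Visit 3, push [5]
Visit 5, push [1, 0]
Visit 0, push [4]
Visit 4, push []
Visit 1, push []

DFS order: [2, 3, 5, 0, 4, 1]


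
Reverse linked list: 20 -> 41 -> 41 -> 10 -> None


Step 1: curr=20, set curr.next=prev(None) | reversed so far: 20
Step 2: curr=41, set curr.next=prev(20) | reversed so far: 41 -> 20
Step 3: curr=41, set curr.next=prev(41) | reversed so far: 41 -> 41 -> 20
Step 4: curr=10, set curr.next=prev(41) | reversed so far: 10 -> 41 -> 41 -> 20

10 -> 41 -> 41 -> 20 -> None


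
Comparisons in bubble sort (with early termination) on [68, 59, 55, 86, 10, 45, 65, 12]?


Algorithm: bubble sort (with early termination)
Input: [68, 59, 55, 86, 10, 45, 65, 12]
Sorted: [10, 12, 45, 55, 59, 65, 68, 86]

28


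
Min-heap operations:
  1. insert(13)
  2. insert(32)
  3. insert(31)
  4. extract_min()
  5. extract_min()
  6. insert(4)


insert(13) -> [13]
insert(32) -> [13, 32]
insert(31) -> [13, 32, 31]
extract_min()->13, [31, 32]
extract_min()->31, [32]
insert(4) -> [4, 32]

Final heap: [4, 32]


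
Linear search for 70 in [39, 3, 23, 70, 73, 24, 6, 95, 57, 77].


i=0: 39!=70
i=1: 3!=70
i=2: 23!=70
i=3: 70==70 found!

Found at 3, 4 comps


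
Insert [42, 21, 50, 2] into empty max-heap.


Insert 42: [42]
Insert 21: [42, 21]
Insert 50: [50, 21, 42]
Insert 2: [50, 21, 42, 2]

Final heap: [50, 21, 42, 2]


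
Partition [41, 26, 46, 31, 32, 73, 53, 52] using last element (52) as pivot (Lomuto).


Pivot: 52
  41 <= 52: advance i (no swap)
  26 <= 52: advance i (no swap)
  46 <= 52: advance i (no swap)
  31 <= 52: advance i (no swap)
  32 <= 52: advance i (no swap)
Place pivot at 5: [41, 26, 46, 31, 32, 52, 53, 73]

Partitioned: [41, 26, 46, 31, 32, 52, 53, 73]


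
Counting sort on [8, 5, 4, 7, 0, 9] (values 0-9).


Input: [8, 5, 4, 7, 0, 9]
Counts: [1, 0, 0, 0, 1, 1, 0, 1, 1, 1]

Sorted: [0, 4, 5, 7, 8, 9]


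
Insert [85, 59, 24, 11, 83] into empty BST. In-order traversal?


Insert 85: root
Insert 59: L from 85
Insert 24: L from 85 -> L from 59
Insert 11: L from 85 -> L from 59 -> L from 24
Insert 83: L from 85 -> R from 59

In-order: [11, 24, 59, 83, 85]


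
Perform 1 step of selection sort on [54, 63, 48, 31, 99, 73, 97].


Initial: [54, 63, 48, 31, 99, 73, 97]
Step 1: min=31 at 3
  Swap: [31, 63, 48, 54, 99, 73, 97]

After 1 step: [31, 63, 48, 54, 99, 73, 97]


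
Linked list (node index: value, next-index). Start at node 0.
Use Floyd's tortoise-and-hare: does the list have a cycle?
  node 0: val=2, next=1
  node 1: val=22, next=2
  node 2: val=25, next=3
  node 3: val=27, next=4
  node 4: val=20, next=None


Floyd's tortoise (slow, +1) and hare (fast, +2):
  init: slow=0, fast=0
  step 1: slow=1, fast=2
  step 2: slow=2, fast=4
  step 3: fast -> None, no cycle

Cycle: no


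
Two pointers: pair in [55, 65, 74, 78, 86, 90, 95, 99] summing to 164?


lo=0(55)+hi=7(99)=154
lo=1(65)+hi=7(99)=164

Yes: 65+99=164


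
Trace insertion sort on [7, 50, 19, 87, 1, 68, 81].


Initial: [7, 50, 19, 87, 1, 68, 81]
Insert 50: [7, 50, 19, 87, 1, 68, 81]
Insert 19: [7, 19, 50, 87, 1, 68, 81]
Insert 87: [7, 19, 50, 87, 1, 68, 81]
Insert 1: [1, 7, 19, 50, 87, 68, 81]
Insert 68: [1, 7, 19, 50, 68, 87, 81]
Insert 81: [1, 7, 19, 50, 68, 81, 87]

Sorted: [1, 7, 19, 50, 68, 81, 87]


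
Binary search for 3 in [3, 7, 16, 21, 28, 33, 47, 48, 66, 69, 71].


Step 1: lo=0, hi=10, mid=5, val=33
Step 2: lo=0, hi=4, mid=2, val=16
Step 3: lo=0, hi=1, mid=0, val=3

Found at index 0


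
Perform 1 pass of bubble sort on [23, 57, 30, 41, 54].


Initial: [23, 57, 30, 41, 54]
Pass 1: [23, 30, 41, 54, 57] (3 swaps)

After 1 pass: [23, 30, 41, 54, 57]


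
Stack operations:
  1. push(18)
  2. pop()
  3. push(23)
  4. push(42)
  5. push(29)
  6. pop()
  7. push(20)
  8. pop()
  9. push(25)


push(18) -> [18]
pop()->18, []
push(23) -> [23]
push(42) -> [23, 42]
push(29) -> [23, 42, 29]
pop()->29, [23, 42]
push(20) -> [23, 42, 20]
pop()->20, [23, 42]
push(25) -> [23, 42, 25]

Final stack: [23, 42, 25]


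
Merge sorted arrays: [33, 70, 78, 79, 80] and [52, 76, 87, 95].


Take 33 from A
Take 52 from B
Take 70 from A
Take 76 from B
Take 78 from A
Take 79 from A
Take 80 from A

Merged: [33, 52, 70, 76, 78, 79, 80, 87, 95]


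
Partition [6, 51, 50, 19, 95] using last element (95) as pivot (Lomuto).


Pivot: 95
  6 <= 95: advance i (no swap)
  51 <= 95: advance i (no swap)
  50 <= 95: advance i (no swap)
  19 <= 95: advance i (no swap)
Place pivot at 4: [6, 51, 50, 19, 95]

Partitioned: [6, 51, 50, 19, 95]


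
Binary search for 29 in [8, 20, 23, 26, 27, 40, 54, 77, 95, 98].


Step 1: lo=0, hi=9, mid=4, val=27
Step 2: lo=5, hi=9, mid=7, val=77
Step 3: lo=5, hi=6, mid=5, val=40

Not found


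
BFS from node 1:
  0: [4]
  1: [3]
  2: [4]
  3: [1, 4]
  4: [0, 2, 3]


Visit 1, enqueue [3]
Visit 3, enqueue [4]
Visit 4, enqueue [0, 2]
Visit 0, enqueue []
Visit 2, enqueue []

BFS order: [1, 3, 4, 0, 2]


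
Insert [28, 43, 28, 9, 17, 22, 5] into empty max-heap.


Insert 28: [28]
Insert 43: [43, 28]
Insert 28: [43, 28, 28]
Insert 9: [43, 28, 28, 9]
Insert 17: [43, 28, 28, 9, 17]
Insert 22: [43, 28, 28, 9, 17, 22]
Insert 5: [43, 28, 28, 9, 17, 22, 5]

Final heap: [43, 28, 28, 9, 17, 22, 5]


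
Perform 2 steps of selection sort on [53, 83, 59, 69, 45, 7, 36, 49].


Initial: [53, 83, 59, 69, 45, 7, 36, 49]
Step 1: min=7 at 5
  Swap: [7, 83, 59, 69, 45, 53, 36, 49]
Step 2: min=36 at 6
  Swap: [7, 36, 59, 69, 45, 53, 83, 49]

After 2 steps: [7, 36, 59, 69, 45, 53, 83, 49]


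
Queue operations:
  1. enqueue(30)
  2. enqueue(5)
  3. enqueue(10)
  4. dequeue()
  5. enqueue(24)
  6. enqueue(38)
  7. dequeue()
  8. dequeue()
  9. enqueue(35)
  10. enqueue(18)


enqueue(30) -> [30]
enqueue(5) -> [30, 5]
enqueue(10) -> [30, 5, 10]
dequeue()->30, [5, 10]
enqueue(24) -> [5, 10, 24]
enqueue(38) -> [5, 10, 24, 38]
dequeue()->5, [10, 24, 38]
dequeue()->10, [24, 38]
enqueue(35) -> [24, 38, 35]
enqueue(18) -> [24, 38, 35, 18]

Final queue: [24, 38, 35, 18]


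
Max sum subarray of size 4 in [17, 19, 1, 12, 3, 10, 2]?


[0:4]: 49
[1:5]: 35
[2:6]: 26
[3:7]: 27

Max: 49 at [0:4]


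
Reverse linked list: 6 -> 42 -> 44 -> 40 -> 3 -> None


Step 1: curr=6, set curr.next=prev(None) | reversed so far: 6
Step 2: curr=42, set curr.next=prev(6) | reversed so far: 42 -> 6
Step 3: curr=44, set curr.next=prev(42) | reversed so far: 44 -> 42 -> 6
Step 4: curr=40, set curr.next=prev(44) | reversed so far: 40 -> 44 -> 42 -> 6
Step 5: curr=3, set curr.next=prev(40) | reversed so far: 3 -> 40 -> 44 -> 42 -> 6

3 -> 40 -> 44 -> 42 -> 6 -> None


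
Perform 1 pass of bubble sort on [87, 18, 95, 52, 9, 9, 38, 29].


Initial: [87, 18, 95, 52, 9, 9, 38, 29]
Pass 1: [18, 87, 52, 9, 9, 38, 29, 95] (6 swaps)

After 1 pass: [18, 87, 52, 9, 9, 38, 29, 95]


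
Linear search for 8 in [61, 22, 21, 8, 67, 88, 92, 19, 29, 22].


i=0: 61!=8
i=1: 22!=8
i=2: 21!=8
i=3: 8==8 found!

Found at 3, 4 comps


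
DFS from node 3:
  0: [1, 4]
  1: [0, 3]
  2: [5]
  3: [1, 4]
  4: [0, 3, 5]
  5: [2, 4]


Visit 3, push [4, 1]
Visit 1, push [0]
Visit 0, push [4]
Visit 4, push [5]
Visit 5, push [2]
Visit 2, push []

DFS order: [3, 1, 0, 4, 5, 2]


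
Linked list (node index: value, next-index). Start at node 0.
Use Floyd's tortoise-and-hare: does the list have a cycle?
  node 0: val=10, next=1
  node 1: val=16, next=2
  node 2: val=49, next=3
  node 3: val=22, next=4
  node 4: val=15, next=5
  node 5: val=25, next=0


Floyd's tortoise (slow, +1) and hare (fast, +2):
  init: slow=0, fast=0
  step 1: slow=1, fast=2
  step 2: slow=2, fast=4
  step 3: slow=3, fast=0
  step 4: slow=4, fast=2
  step 5: slow=5, fast=4
  step 6: slow=0, fast=0
  slow == fast at node 0: cycle detected

Cycle: yes


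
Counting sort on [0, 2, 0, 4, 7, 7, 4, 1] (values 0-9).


Input: [0, 2, 0, 4, 7, 7, 4, 1]
Counts: [2, 1, 1, 0, 2, 0, 0, 2, 0, 0]

Sorted: [0, 0, 1, 2, 4, 4, 7, 7]


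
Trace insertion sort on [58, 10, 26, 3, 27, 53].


Initial: [58, 10, 26, 3, 27, 53]
Insert 10: [10, 58, 26, 3, 27, 53]
Insert 26: [10, 26, 58, 3, 27, 53]
Insert 3: [3, 10, 26, 58, 27, 53]
Insert 27: [3, 10, 26, 27, 58, 53]
Insert 53: [3, 10, 26, 27, 53, 58]

Sorted: [3, 10, 26, 27, 53, 58]


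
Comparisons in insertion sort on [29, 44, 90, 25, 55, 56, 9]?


Algorithm: insertion sort
Input: [29, 44, 90, 25, 55, 56, 9]
Sorted: [9, 25, 29, 44, 55, 56, 90]

15


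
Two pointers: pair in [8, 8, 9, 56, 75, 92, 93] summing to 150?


lo=0(8)+hi=6(93)=101
lo=1(8)+hi=6(93)=101
lo=2(9)+hi=6(93)=102
lo=3(56)+hi=6(93)=149
lo=4(75)+hi=6(93)=168
lo=4(75)+hi=5(92)=167

No pair found


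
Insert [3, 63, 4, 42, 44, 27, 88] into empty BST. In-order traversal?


Insert 3: root
Insert 63: R from 3
Insert 4: R from 3 -> L from 63
Insert 42: R from 3 -> L from 63 -> R from 4
Insert 44: R from 3 -> L from 63 -> R from 4 -> R from 42
Insert 27: R from 3 -> L from 63 -> R from 4 -> L from 42
Insert 88: R from 3 -> R from 63

In-order: [3, 4, 27, 42, 44, 63, 88]


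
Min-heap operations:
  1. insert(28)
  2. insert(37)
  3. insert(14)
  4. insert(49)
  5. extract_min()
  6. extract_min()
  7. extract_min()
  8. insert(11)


insert(28) -> [28]
insert(37) -> [28, 37]
insert(14) -> [14, 37, 28]
insert(49) -> [14, 37, 28, 49]
extract_min()->14, [28, 37, 49]
extract_min()->28, [37, 49]
extract_min()->37, [49]
insert(11) -> [11, 49]

Final heap: [11, 49]


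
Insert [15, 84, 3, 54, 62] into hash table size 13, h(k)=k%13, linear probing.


Insert 15: h=2 -> slot 2
Insert 84: h=6 -> slot 6
Insert 3: h=3 -> slot 3
Insert 54: h=2, 2 probes -> slot 4
Insert 62: h=10 -> slot 10

Table: [None, None, 15, 3, 54, None, 84, None, None, None, 62, None, None]


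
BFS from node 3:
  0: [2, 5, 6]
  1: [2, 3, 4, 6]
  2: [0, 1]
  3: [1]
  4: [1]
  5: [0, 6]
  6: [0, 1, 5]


Visit 3, enqueue [1]
Visit 1, enqueue [2, 4, 6]
Visit 2, enqueue [0]
Visit 4, enqueue []
Visit 6, enqueue [5]
Visit 0, enqueue []
Visit 5, enqueue []

BFS order: [3, 1, 2, 4, 6, 0, 5]


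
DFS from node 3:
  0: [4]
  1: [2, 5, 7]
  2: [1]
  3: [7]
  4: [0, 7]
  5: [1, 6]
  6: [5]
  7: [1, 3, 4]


Visit 3, push [7]
Visit 7, push [4, 1]
Visit 1, push [5, 2]
Visit 2, push []
Visit 5, push [6]
Visit 6, push []
Visit 4, push [0]
Visit 0, push []

DFS order: [3, 7, 1, 2, 5, 6, 4, 0]


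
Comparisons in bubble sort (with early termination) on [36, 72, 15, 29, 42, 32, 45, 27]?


Algorithm: bubble sort (with early termination)
Input: [36, 72, 15, 29, 42, 32, 45, 27]
Sorted: [15, 27, 29, 32, 36, 42, 45, 72]

28


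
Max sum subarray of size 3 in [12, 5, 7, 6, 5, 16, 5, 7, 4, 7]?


[0:3]: 24
[1:4]: 18
[2:5]: 18
[3:6]: 27
[4:7]: 26
[5:8]: 28
[6:9]: 16
[7:10]: 18

Max: 28 at [5:8]


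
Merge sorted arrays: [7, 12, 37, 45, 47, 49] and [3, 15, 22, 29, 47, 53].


Take 3 from B
Take 7 from A
Take 12 from A
Take 15 from B
Take 22 from B
Take 29 from B
Take 37 from A
Take 45 from A
Take 47 from A
Take 47 from B
Take 49 from A

Merged: [3, 7, 12, 15, 22, 29, 37, 45, 47, 47, 49, 53]


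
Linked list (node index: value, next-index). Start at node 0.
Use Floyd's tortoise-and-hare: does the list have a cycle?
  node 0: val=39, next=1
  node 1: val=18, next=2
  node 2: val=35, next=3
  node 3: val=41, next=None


Floyd's tortoise (slow, +1) and hare (fast, +2):
  init: slow=0, fast=0
  step 1: slow=1, fast=2
  step 2: fast 2->3->None, no cycle

Cycle: no


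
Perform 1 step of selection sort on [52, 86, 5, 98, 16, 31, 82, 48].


Initial: [52, 86, 5, 98, 16, 31, 82, 48]
Step 1: min=5 at 2
  Swap: [5, 86, 52, 98, 16, 31, 82, 48]

After 1 step: [5, 86, 52, 98, 16, 31, 82, 48]


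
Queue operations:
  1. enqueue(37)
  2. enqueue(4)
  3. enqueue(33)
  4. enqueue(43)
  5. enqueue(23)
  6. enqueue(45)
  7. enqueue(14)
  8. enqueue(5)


enqueue(37) -> [37]
enqueue(4) -> [37, 4]
enqueue(33) -> [37, 4, 33]
enqueue(43) -> [37, 4, 33, 43]
enqueue(23) -> [37, 4, 33, 43, 23]
enqueue(45) -> [37, 4, 33, 43, 23, 45]
enqueue(14) -> [37, 4, 33, 43, 23, 45, 14]
enqueue(5) -> [37, 4, 33, 43, 23, 45, 14, 5]

Final queue: [37, 4, 33, 43, 23, 45, 14, 5]


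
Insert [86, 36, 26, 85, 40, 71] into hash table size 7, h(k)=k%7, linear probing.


Insert 86: h=2 -> slot 2
Insert 36: h=1 -> slot 1
Insert 26: h=5 -> slot 5
Insert 85: h=1, 2 probes -> slot 3
Insert 40: h=5, 1 probes -> slot 6
Insert 71: h=1, 3 probes -> slot 4

Table: [None, 36, 86, 85, 71, 26, 40]


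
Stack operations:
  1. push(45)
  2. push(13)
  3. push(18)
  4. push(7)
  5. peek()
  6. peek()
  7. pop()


push(45) -> [45]
push(13) -> [45, 13]
push(18) -> [45, 13, 18]
push(7) -> [45, 13, 18, 7]
peek()->7
peek()->7
pop()->7, [45, 13, 18]

Final stack: [45, 13, 18]


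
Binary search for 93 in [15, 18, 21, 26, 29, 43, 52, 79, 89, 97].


Step 1: lo=0, hi=9, mid=4, val=29
Step 2: lo=5, hi=9, mid=7, val=79
Step 3: lo=8, hi=9, mid=8, val=89
Step 4: lo=9, hi=9, mid=9, val=97

Not found


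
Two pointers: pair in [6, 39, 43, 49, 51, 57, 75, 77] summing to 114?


lo=0(6)+hi=7(77)=83
lo=1(39)+hi=7(77)=116
lo=1(39)+hi=6(75)=114

Yes: 39+75=114


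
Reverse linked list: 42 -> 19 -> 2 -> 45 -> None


Step 1: curr=42, set curr.next=prev(None) | reversed so far: 42
Step 2: curr=19, set curr.next=prev(42) | reversed so far: 19 -> 42
Step 3: curr=2, set curr.next=prev(19) | reversed so far: 2 -> 19 -> 42
Step 4: curr=45, set curr.next=prev(2) | reversed so far: 45 -> 2 -> 19 -> 42

45 -> 2 -> 19 -> 42 -> None


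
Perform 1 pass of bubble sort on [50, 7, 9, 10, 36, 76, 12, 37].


Initial: [50, 7, 9, 10, 36, 76, 12, 37]
Pass 1: [7, 9, 10, 36, 50, 12, 37, 76] (6 swaps)

After 1 pass: [7, 9, 10, 36, 50, 12, 37, 76]


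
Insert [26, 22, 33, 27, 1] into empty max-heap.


Insert 26: [26]
Insert 22: [26, 22]
Insert 33: [33, 22, 26]
Insert 27: [33, 27, 26, 22]
Insert 1: [33, 27, 26, 22, 1]

Final heap: [33, 27, 26, 22, 1]


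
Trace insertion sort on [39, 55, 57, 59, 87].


Initial: [39, 55, 57, 59, 87]
Insert 55: [39, 55, 57, 59, 87]
Insert 57: [39, 55, 57, 59, 87]
Insert 59: [39, 55, 57, 59, 87]
Insert 87: [39, 55, 57, 59, 87]

Sorted: [39, 55, 57, 59, 87]


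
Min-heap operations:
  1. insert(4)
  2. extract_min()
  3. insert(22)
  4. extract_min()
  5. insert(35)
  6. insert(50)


insert(4) -> [4]
extract_min()->4, []
insert(22) -> [22]
extract_min()->22, []
insert(35) -> [35]
insert(50) -> [35, 50]

Final heap: [35, 50]


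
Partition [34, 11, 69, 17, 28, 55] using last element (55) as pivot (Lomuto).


Pivot: 55
  34 <= 55: advance i (no swap)
  11 <= 55: advance i (no swap)
  17 <= 55: swap -> [34, 11, 17, 69, 28, 55]
  28 <= 55: swap -> [34, 11, 17, 28, 69, 55]
Place pivot at 4: [34, 11, 17, 28, 55, 69]

Partitioned: [34, 11, 17, 28, 55, 69]


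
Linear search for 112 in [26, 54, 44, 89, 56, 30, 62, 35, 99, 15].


i=0: 26!=112
i=1: 54!=112
i=2: 44!=112
i=3: 89!=112
i=4: 56!=112
i=5: 30!=112
i=6: 62!=112
i=7: 35!=112
i=8: 99!=112
i=9: 15!=112

Not found, 10 comps


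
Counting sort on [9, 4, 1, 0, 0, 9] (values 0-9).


Input: [9, 4, 1, 0, 0, 9]
Counts: [2, 1, 0, 0, 1, 0, 0, 0, 0, 2]

Sorted: [0, 0, 1, 4, 9, 9]


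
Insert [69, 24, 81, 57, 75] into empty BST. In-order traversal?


Insert 69: root
Insert 24: L from 69
Insert 81: R from 69
Insert 57: L from 69 -> R from 24
Insert 75: R from 69 -> L from 81

In-order: [24, 57, 69, 75, 81]


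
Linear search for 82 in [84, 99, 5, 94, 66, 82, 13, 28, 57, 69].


i=0: 84!=82
i=1: 99!=82
i=2: 5!=82
i=3: 94!=82
i=4: 66!=82
i=5: 82==82 found!

Found at 5, 6 comps


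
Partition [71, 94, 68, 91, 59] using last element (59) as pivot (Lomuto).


Pivot: 59
Place pivot at 0: [59, 94, 68, 91, 71]

Partitioned: [59, 94, 68, 91, 71]


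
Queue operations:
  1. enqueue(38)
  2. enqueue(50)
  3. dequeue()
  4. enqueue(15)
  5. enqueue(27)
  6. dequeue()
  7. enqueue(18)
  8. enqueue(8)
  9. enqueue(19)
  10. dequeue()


enqueue(38) -> [38]
enqueue(50) -> [38, 50]
dequeue()->38, [50]
enqueue(15) -> [50, 15]
enqueue(27) -> [50, 15, 27]
dequeue()->50, [15, 27]
enqueue(18) -> [15, 27, 18]
enqueue(8) -> [15, 27, 18, 8]
enqueue(19) -> [15, 27, 18, 8, 19]
dequeue()->15, [27, 18, 8, 19]

Final queue: [27, 18, 8, 19]


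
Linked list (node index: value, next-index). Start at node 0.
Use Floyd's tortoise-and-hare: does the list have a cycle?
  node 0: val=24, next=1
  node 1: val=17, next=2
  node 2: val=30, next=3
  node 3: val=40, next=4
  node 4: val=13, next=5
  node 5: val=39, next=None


Floyd's tortoise (slow, +1) and hare (fast, +2):
  init: slow=0, fast=0
  step 1: slow=1, fast=2
  step 2: slow=2, fast=4
  step 3: fast 4->5->None, no cycle

Cycle: no


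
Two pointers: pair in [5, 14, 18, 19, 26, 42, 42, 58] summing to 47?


lo=0(5)+hi=7(58)=63
lo=0(5)+hi=6(42)=47

Yes: 5+42=47


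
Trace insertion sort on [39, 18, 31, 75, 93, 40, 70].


Initial: [39, 18, 31, 75, 93, 40, 70]
Insert 18: [18, 39, 31, 75, 93, 40, 70]
Insert 31: [18, 31, 39, 75, 93, 40, 70]
Insert 75: [18, 31, 39, 75, 93, 40, 70]
Insert 93: [18, 31, 39, 75, 93, 40, 70]
Insert 40: [18, 31, 39, 40, 75, 93, 70]
Insert 70: [18, 31, 39, 40, 70, 75, 93]

Sorted: [18, 31, 39, 40, 70, 75, 93]


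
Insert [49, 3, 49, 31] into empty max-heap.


Insert 49: [49]
Insert 3: [49, 3]
Insert 49: [49, 3, 49]
Insert 31: [49, 31, 49, 3]

Final heap: [49, 31, 49, 3]


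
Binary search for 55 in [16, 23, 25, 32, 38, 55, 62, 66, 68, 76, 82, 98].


Step 1: lo=0, hi=11, mid=5, val=55

Found at index 5


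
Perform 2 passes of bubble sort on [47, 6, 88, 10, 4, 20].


Initial: [47, 6, 88, 10, 4, 20]
Pass 1: [6, 47, 10, 4, 20, 88] (4 swaps)
Pass 2: [6, 10, 4, 20, 47, 88] (3 swaps)

After 2 passes: [6, 10, 4, 20, 47, 88]


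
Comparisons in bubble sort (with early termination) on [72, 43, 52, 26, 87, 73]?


Algorithm: bubble sort (with early termination)
Input: [72, 43, 52, 26, 87, 73]
Sorted: [26, 43, 52, 72, 73, 87]

14


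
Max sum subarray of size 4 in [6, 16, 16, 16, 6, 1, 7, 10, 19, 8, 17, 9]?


[0:4]: 54
[1:5]: 54
[2:6]: 39
[3:7]: 30
[4:8]: 24
[5:9]: 37
[6:10]: 44
[7:11]: 54
[8:12]: 53

Max: 54 at [0:4]


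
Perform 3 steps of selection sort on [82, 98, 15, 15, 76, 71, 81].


Initial: [82, 98, 15, 15, 76, 71, 81]
Step 1: min=15 at 2
  Swap: [15, 98, 82, 15, 76, 71, 81]
Step 2: min=15 at 3
  Swap: [15, 15, 82, 98, 76, 71, 81]
Step 3: min=71 at 5
  Swap: [15, 15, 71, 98, 76, 82, 81]

After 3 steps: [15, 15, 71, 98, 76, 82, 81]


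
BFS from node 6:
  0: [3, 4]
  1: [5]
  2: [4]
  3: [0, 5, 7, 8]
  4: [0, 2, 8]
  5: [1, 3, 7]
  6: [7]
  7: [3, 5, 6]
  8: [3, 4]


Visit 6, enqueue [7]
Visit 7, enqueue [3, 5]
Visit 3, enqueue [0, 8]
Visit 5, enqueue [1]
Visit 0, enqueue [4]
Visit 8, enqueue []
Visit 1, enqueue []
Visit 4, enqueue [2]
Visit 2, enqueue []

BFS order: [6, 7, 3, 5, 0, 8, 1, 4, 2]


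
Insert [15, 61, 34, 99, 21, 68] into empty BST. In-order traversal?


Insert 15: root
Insert 61: R from 15
Insert 34: R from 15 -> L from 61
Insert 99: R from 15 -> R from 61
Insert 21: R from 15 -> L from 61 -> L from 34
Insert 68: R from 15 -> R from 61 -> L from 99

In-order: [15, 21, 34, 61, 68, 99]


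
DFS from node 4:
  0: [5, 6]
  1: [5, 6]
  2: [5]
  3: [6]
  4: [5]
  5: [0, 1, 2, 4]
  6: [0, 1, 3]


Visit 4, push [5]
Visit 5, push [2, 1, 0]
Visit 0, push [6]
Visit 6, push [3, 1]
Visit 1, push []
Visit 3, push []
Visit 2, push []

DFS order: [4, 5, 0, 6, 1, 3, 2]


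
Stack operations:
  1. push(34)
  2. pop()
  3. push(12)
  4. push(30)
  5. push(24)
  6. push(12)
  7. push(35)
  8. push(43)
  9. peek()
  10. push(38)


push(34) -> [34]
pop()->34, []
push(12) -> [12]
push(30) -> [12, 30]
push(24) -> [12, 30, 24]
push(12) -> [12, 30, 24, 12]
push(35) -> [12, 30, 24, 12, 35]
push(43) -> [12, 30, 24, 12, 35, 43]
peek()->43
push(38) -> [12, 30, 24, 12, 35, 43, 38]

Final stack: [12, 30, 24, 12, 35, 43, 38]


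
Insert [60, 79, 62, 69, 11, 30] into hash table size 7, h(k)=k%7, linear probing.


Insert 60: h=4 -> slot 4
Insert 79: h=2 -> slot 2
Insert 62: h=6 -> slot 6
Insert 69: h=6, 1 probes -> slot 0
Insert 11: h=4, 1 probes -> slot 5
Insert 30: h=2, 1 probes -> slot 3

Table: [69, None, 79, 30, 60, 11, 62]


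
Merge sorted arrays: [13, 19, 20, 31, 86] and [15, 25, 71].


Take 13 from A
Take 15 from B
Take 19 from A
Take 20 from A
Take 25 from B
Take 31 from A
Take 71 from B

Merged: [13, 15, 19, 20, 25, 31, 71, 86]


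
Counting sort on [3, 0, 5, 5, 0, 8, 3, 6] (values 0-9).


Input: [3, 0, 5, 5, 0, 8, 3, 6]
Counts: [2, 0, 0, 2, 0, 2, 1, 0, 1, 0]

Sorted: [0, 0, 3, 3, 5, 5, 6, 8]


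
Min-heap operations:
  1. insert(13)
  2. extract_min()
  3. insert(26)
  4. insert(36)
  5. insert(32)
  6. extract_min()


insert(13) -> [13]
extract_min()->13, []
insert(26) -> [26]
insert(36) -> [26, 36]
insert(32) -> [26, 36, 32]
extract_min()->26, [32, 36]

Final heap: [32, 36]


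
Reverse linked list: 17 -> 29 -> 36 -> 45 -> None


Step 1: curr=17, set curr.next=prev(None) | reversed so far: 17
Step 2: curr=29, set curr.next=prev(17) | reversed so far: 29 -> 17
Step 3: curr=36, set curr.next=prev(29) | reversed so far: 36 -> 29 -> 17
Step 4: curr=45, set curr.next=prev(36) | reversed so far: 45 -> 36 -> 29 -> 17

45 -> 36 -> 29 -> 17 -> None


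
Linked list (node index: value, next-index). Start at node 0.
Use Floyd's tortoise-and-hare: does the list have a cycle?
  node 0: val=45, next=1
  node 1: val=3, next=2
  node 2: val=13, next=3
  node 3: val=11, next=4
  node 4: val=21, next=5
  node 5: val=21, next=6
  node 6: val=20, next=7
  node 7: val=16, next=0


Floyd's tortoise (slow, +1) and hare (fast, +2):
  init: slow=0, fast=0
  step 1: slow=1, fast=2
  step 2: slow=2, fast=4
  step 3: slow=3, fast=6
  step 4: slow=4, fast=0
  step 5: slow=5, fast=2
  step 6: slow=6, fast=4
  step 7: slow=7, fast=6
  step 8: slow=0, fast=0
  slow == fast at node 0: cycle detected

Cycle: yes


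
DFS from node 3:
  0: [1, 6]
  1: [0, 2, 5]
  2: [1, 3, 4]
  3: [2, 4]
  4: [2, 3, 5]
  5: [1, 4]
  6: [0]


Visit 3, push [4, 2]
Visit 2, push [4, 1]
Visit 1, push [5, 0]
Visit 0, push [6]
Visit 6, push []
Visit 5, push [4]
Visit 4, push []

DFS order: [3, 2, 1, 0, 6, 5, 4]


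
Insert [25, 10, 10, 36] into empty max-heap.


Insert 25: [25]
Insert 10: [25, 10]
Insert 10: [25, 10, 10]
Insert 36: [36, 25, 10, 10]

Final heap: [36, 25, 10, 10]
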